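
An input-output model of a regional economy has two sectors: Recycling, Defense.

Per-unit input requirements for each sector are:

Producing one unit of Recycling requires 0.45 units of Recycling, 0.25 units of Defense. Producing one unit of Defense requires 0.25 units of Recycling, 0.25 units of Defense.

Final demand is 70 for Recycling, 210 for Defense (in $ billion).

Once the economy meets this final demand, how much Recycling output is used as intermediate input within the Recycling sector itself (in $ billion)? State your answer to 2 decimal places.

z_RR = 135.00

I − A =
  [   0.55    -0.25]
  [  -0.25     0.75]
det(I−A) = (0.55)(0.75) − (-0.25)(-0.25) = 0.3500
adj(I−A) = [[0.75, 0.25], [0.25, 0.55]]
(I − A)⁻¹ = adj(I−A) / det(I−A) ≈
  [   2.1429     0.7143]
  [   0.7143     1.5714]
First solve x = (I − A)⁻¹ d = adj(I−A)·d / det(I−A); in particular x_R = (0.75·70 + 0.25·210) / 0.3500 = 105.00 / 0.3500 = 300.0000.
Intermediate flow from R to R: z_RR = a_RR · x_R = 0.45 × 105.00 / 0.3500 = 47.25 / 0.3500 = 135.00.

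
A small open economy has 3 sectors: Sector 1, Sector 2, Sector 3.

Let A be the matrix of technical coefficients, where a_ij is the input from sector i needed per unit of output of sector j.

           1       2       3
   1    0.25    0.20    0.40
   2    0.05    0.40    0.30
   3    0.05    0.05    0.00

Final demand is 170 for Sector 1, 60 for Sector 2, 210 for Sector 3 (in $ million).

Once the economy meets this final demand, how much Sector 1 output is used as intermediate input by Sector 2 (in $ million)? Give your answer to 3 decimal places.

z_12 = 51.508

I − A =
  [   0.75    -0.20    -0.40]
  [  -0.05     0.60    -0.30]
  [  -0.05    -0.05     1.00]
Cofactors of I−A, C_ij = (−1)^(i+j)·(minor ij) (rows/columns in the sector order above):
  C_11 = (0.60)(1.00) − (-0.30)(-0.05) = 0.5850
  C_12 = −[(-0.05)(1.00) − (-0.30)(-0.05)] = 0.0650
  C_13 = (-0.05)(-0.05) − (0.60)(-0.05) = 0.0325
  C_21 = −[(-0.20)(1.00) − (-0.40)(-0.05)] = 0.2200
  C_22 = (0.75)(1.00) − (-0.40)(-0.05) = 0.7300
  C_23 = −[(0.75)(-0.05) − (-0.20)(-0.05)] = 0.0475
  C_31 = (-0.20)(-0.30) − (-0.40)(0.60) = 0.3000
  C_32 = −[(0.75)(-0.30) − (-0.40)(-0.05)] = 0.2450
  C_33 = (0.75)(0.60) − (-0.20)(-0.05) = 0.4400
det(I−A) = Σ_j (I−A)_1j·C_1j = (0.75)(0.5850) + (-0.20)(0.0650) + (-0.40)(0.0325) = 0.41275
adj(I−A) = Cᵀ =
  [ 0.5850   0.2200   0.3000]
  [ 0.0650   0.7300   0.2450]
  [ 0.0325   0.0475   0.4400]
(I − A)⁻¹ = adj(I−A) / det(I−A) ≈
  [   1.4173     0.5330     0.7268]
  [   0.1575     1.7686     0.5936]
  [   0.0787     0.1151     1.0660]
First solve x = (I − A)⁻¹ d = adj(I−A)·d / det(I−A); in particular x_2 = (0.0650·170 + 0.7300·60 + 0.2450·210) / 0.41275 = 106.30 / 0.41275 ≈ 257.54088.
Intermediate flow from 1 to 2: z_12 = a_12 · x_2 = 0.20 × 106.30 / 0.41275 = 21.26 / 0.41275 ≈ 51.508.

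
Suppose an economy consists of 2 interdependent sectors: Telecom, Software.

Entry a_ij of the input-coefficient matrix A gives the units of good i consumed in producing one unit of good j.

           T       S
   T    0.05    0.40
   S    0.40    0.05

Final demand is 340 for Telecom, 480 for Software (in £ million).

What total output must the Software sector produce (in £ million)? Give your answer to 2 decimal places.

x_S = 797.31

I − A =
  [   0.95    -0.40]
  [  -0.40     0.95]
det(I−A) = (0.95)(0.95) − (-0.40)(-0.40) = 0.7425
adj(I−A) = [[0.95, 0.40], [0.40, 0.95]]
(I − A)⁻¹ = adj(I−A) / det(I−A) ≈
  [   1.2795     0.5387]
  [   0.5387     1.2795]
x = (I − A)⁻¹ d = adj(I−A)·d / det(I−A), with det(I−A) = 0.7425:
  x_T = (0.95·340 + 0.40·480) / 0.7425 = 515.00 / 0.7425 ≈ 693.60
  x_S = (0.40·340 + 0.95·480) / 0.7425 = 592.00 / 0.7425 ≈ 797.31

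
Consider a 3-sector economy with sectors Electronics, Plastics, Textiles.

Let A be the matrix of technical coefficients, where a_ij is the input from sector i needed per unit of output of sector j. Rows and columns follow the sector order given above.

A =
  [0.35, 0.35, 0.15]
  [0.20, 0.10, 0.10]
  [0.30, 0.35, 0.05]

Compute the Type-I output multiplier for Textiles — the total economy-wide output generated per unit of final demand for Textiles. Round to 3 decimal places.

I − A =
  [   0.65    -0.35    -0.15]
  [  -0.20     0.90    -0.10]
  [  -0.30    -0.35     0.95]
Cofactors of I−A, C_ij = (−1)^(i+j)·(minor ij) (rows/columns in the sector order above):
  C_11 = (0.90)(0.95) − (-0.10)(-0.35) = 0.8200
  C_12 = −[(-0.20)(0.95) − (-0.10)(-0.30)] = 0.2200
  C_13 = (-0.20)(-0.35) − (0.90)(-0.30) = 0.3400
  C_21 = −[(-0.35)(0.95) − (-0.15)(-0.35)] = 0.3850
  C_22 = (0.65)(0.95) − (-0.15)(-0.30) = 0.5725
  C_23 = −[(0.65)(-0.35) − (-0.35)(-0.30)] = 0.3325
  C_31 = (-0.35)(-0.10) − (-0.15)(0.90) = 0.1700
  C_32 = −[(0.65)(-0.10) − (-0.15)(-0.20)] = 0.0950
  C_33 = (0.65)(0.90) − (-0.35)(-0.20) = 0.5150
det(I−A) = Σ_j (I−A)_1j·C_1j = (0.65)(0.8200) + (-0.35)(0.2200) + (-0.15)(0.3400) = 0.4050
adj(I−A) = Cᵀ =
  [ 0.8200   0.3850   0.1700]
  [ 0.2200   0.5725   0.0950]
  [ 0.3400   0.3325   0.5150]
(I − A)⁻¹ = adj(I−A) / det(I−A) ≈
  [   2.0247     0.9506     0.4198]
  [   0.5432     1.4136     0.2346]
  [   0.8395     0.8210     1.2716]
The output multiplier for sector j is the column-j sum of the Leontief inverse (I − A)⁻¹ = adj(I−A) / det(I−A).
Column 3 of adj(I−A): (0.1700, 0.0950, 0.5150); det(I−A) = 0.4050.
m_3 = (0.1700 + 0.0950 + 0.5150) / 0.4050 = 0.78 / 0.4050 ≈ 1.926.

m_3 = 1.926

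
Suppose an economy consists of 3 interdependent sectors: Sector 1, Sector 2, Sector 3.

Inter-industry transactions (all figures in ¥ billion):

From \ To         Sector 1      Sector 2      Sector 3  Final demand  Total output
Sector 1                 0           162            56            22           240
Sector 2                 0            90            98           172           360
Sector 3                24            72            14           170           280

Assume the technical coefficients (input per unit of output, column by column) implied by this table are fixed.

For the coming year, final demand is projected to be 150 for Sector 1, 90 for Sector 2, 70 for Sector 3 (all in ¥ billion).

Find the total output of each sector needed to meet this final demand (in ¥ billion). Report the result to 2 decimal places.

Technical coefficients a_ij = z_ij / X_j:
  a_11 = 0/240 = 0.00, a_21 = 0/240 = 0.00, a_31 = 24/240 = 0.10
  a_12 = 162/360 = 0.45, a_22 = 90/360 = 0.25, a_32 = 72/360 = 0.20
  a_13 = 56/280 = 0.20, a_23 = 98/280 = 0.35, a_33 = 14/280 = 0.05
I − A =
  [   1.00    -0.45    -0.20]
  [   0.00     0.75    -0.35]
  [  -0.10    -0.20     0.95]
Cofactors of I−A, C_ij = (−1)^(i+j)·(minor ij) (rows/columns in the sector order above):
  C_11 = (0.75)(0.95) − (-0.35)(-0.20) = 0.6425
  C_12 = −[(0.00)(0.95) − (-0.35)(-0.10)] = 0.0350
  C_13 = (0.00)(-0.20) − (0.75)(-0.10) = 0.0750
  C_21 = −[(-0.45)(0.95) − (-0.20)(-0.20)] = 0.4675
  C_22 = (1.00)(0.95) − (-0.20)(-0.10) = 0.9300
  C_23 = −[(1.00)(-0.20) − (-0.45)(-0.10)] = 0.2450
  C_31 = (-0.45)(-0.35) − (-0.20)(0.75) = 0.3075
  C_32 = −[(1.00)(-0.35) − (-0.20)(0.00)] = 0.3500
  C_33 = (1.00)(0.75) − (-0.45)(0.00) = 0.7500
det(I−A) = Σ_j (I−A)_1j·C_1j = (1.00)(0.6425) + (-0.45)(0.0350) + (-0.20)(0.0750) = 0.61175
adj(I−A) = Cᵀ =
  [ 0.6425   0.4675   0.3075]
  [ 0.0350   0.9300   0.3500]
  [ 0.0750   0.2450   0.7500]
(I − A)⁻¹ = adj(I−A) / det(I−A) ≈
  [   1.0503     0.7642     0.5027]
  [   0.0572     1.5202     0.5721]
  [   0.1226     0.4005     1.2260]
x = (I − A)⁻¹ d = adj(I−A)·d / det(I−A), with det(I−A) = 0.61175:
  x_1 = (0.6425·150 + 0.4675·90 + 0.3075·70) / 0.61175 = 159.975 / 0.61175 ≈ 261.50
  x_2 = (0.0350·150 + 0.9300·90 + 0.3500·70) / 0.61175 = 113.45 / 0.61175 ≈ 185.45
  x_3 = (0.0750·150 + 0.2450·90 + 0.7500·70) / 0.61175 = 85.80 / 0.61175 ≈ 140.25

x_1 = 261.50, x_2 = 185.45, x_3 = 140.25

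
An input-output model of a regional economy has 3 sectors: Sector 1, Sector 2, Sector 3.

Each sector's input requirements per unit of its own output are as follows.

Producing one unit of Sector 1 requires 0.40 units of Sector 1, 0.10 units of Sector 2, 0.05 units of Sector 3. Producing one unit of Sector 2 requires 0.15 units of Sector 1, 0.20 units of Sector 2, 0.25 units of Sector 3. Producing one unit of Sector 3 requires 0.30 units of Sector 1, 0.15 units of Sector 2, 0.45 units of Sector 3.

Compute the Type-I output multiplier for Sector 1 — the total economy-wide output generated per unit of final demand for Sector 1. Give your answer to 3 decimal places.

I − A =
  [   0.60    -0.15    -0.30]
  [  -0.10     0.80    -0.15]
  [  -0.05    -0.25     0.55]
Cofactors of I−A, C_ij = (−1)^(i+j)·(minor ij) (rows/columns in the sector order above):
  C_11 = (0.80)(0.55) − (-0.15)(-0.25) = 0.4025
  C_12 = −[(-0.10)(0.55) − (-0.15)(-0.05)] = 0.0625
  C_13 = (-0.10)(-0.25) − (0.80)(-0.05) = 0.0650
  C_21 = −[(-0.15)(0.55) − (-0.30)(-0.25)] = 0.1575
  C_22 = (0.60)(0.55) − (-0.30)(-0.05) = 0.3150
  C_23 = −[(0.60)(-0.25) − (-0.15)(-0.05)] = 0.1575
  C_31 = (-0.15)(-0.15) − (-0.30)(0.80) = 0.2625
  C_32 = −[(0.60)(-0.15) − (-0.30)(-0.10)] = 0.1200
  C_33 = (0.60)(0.80) − (-0.15)(-0.10) = 0.4650
det(I−A) = Σ_j (I−A)_1j·C_1j = (0.60)(0.4025) + (-0.15)(0.0625) + (-0.30)(0.0650) = 0.212625
adj(I−A) = Cᵀ =
  [ 0.4025   0.1575   0.2625]
  [ 0.0625   0.3150   0.1200]
  [ 0.0650   0.1575   0.4650]
(I − A)⁻¹ = adj(I−A) / det(I−A) ≈
  [   1.8930     0.7407     1.2346]
  [   0.2939     1.4815     0.5644]
  [   0.3057     0.7407     2.1869]
The output multiplier for sector j is the column-j sum of the Leontief inverse (I − A)⁻¹ = adj(I−A) / det(I−A).
Column 1 of adj(I−A): (0.4025, 0.0625, 0.0650); det(I−A) = 0.212625.
m_1 = (0.4025 + 0.0625 + 0.0650) / 0.212625 = 0.53 / 0.212625 ≈ 2.493.

m_1 = 2.493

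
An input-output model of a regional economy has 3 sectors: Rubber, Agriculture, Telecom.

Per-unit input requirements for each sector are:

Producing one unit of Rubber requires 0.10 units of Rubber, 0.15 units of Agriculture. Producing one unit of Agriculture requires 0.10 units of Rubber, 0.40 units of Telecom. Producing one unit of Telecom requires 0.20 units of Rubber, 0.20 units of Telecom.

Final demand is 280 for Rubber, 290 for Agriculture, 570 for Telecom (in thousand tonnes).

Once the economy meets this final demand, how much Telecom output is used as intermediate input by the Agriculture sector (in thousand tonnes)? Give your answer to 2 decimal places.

z_TA = 149.14

I − A =
  [   0.90    -0.10    -0.20]
  [  -0.15     1.00     0.00]
  [   0.00    -0.40     0.80]
Cofactors of I−A, C_ij = (−1)^(i+j)·(minor ij) (rows/columns in the sector order above):
  C_11 = (1.00)(0.80) − (0.00)(-0.40) = 0.8000
  C_12 = −[(-0.15)(0.80) − (0.00)(0.00)] = 0.1200
  C_13 = (-0.15)(-0.40) − (1.00)(0.00) = 0.0600
  C_21 = −[(-0.10)(0.80) − (-0.20)(-0.40)] = 0.1600
  C_22 = (0.90)(0.80) − (-0.20)(0.00) = 0.7200
  C_23 = −[(0.90)(-0.40) − (-0.10)(0.00)] = 0.3600
  C_31 = (-0.10)(0.00) − (-0.20)(1.00) = 0.2000
  C_32 = −[(0.90)(0.00) − (-0.20)(-0.15)] = 0.0300
  C_33 = (0.90)(1.00) − (-0.10)(-0.15) = 0.8850
det(I−A) = Σ_j (I−A)_1j·C_1j = (0.90)(0.8000) + (-0.10)(0.1200) + (-0.20)(0.0600) = 0.6960
adj(I−A) = Cᵀ =
  [ 0.8000   0.1600   0.2000]
  [ 0.1200   0.7200   0.0300]
  [ 0.0600   0.3600   0.8850]
(I − A)⁻¹ = adj(I−A) / det(I−A) ≈
  [   1.1494     0.2299     0.2874]
  [   0.1724     1.0345     0.0431]
  [   0.0862     0.5172     1.2716]
First solve x = (I − A)⁻¹ d = adj(I−A)·d / det(I−A); in particular x_A = (0.1200·280 + 0.7200·290 + 0.0300·570) / 0.6960 = 259.50 / 0.6960 ≈ 372.8448.
Intermediate flow from T to A: z_TA = a_TA · x_A = 0.40 × 259.50 / 0.6960 = 103.80 / 0.6960 ≈ 149.14.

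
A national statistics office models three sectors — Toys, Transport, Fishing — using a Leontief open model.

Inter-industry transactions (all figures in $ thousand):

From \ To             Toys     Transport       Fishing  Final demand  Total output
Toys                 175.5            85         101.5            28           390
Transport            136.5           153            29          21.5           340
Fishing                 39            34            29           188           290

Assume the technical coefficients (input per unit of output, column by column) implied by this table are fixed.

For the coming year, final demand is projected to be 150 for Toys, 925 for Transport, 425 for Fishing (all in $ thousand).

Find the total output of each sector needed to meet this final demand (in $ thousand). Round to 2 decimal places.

x_1 = 2634.33, x_2 = 3569.40, x_3 = 1161.53

Technical coefficients a_ij = z_ij / X_j:
  a_11 = 175.5/390 = 0.45, a_21 = 136.5/390 = 0.35, a_31 = 39/390 = 0.10
  a_12 = 85/340 = 0.25, a_22 = 153/340 = 0.45, a_32 = 34/340 = 0.10
  a_13 = 101.5/290 = 0.35, a_23 = 29/290 = 0.10, a_33 = 29/290 = 0.10
I − A =
  [   0.55    -0.25    -0.35]
  [  -0.35     0.55    -0.10]
  [  -0.10    -0.10     0.90]
Cofactors of I−A, C_ij = (−1)^(i+j)·(minor ij) (rows/columns in the sector order above):
  C_11 = (0.55)(0.90) − (-0.10)(-0.10) = 0.4850
  C_12 = −[(-0.35)(0.90) − (-0.10)(-0.10)] = 0.3250
  C_13 = (-0.35)(-0.10) − (0.55)(-0.10) = 0.0900
  C_21 = −[(-0.25)(0.90) − (-0.35)(-0.10)] = 0.2600
  C_22 = (0.55)(0.90) − (-0.35)(-0.10) = 0.4600
  C_23 = −[(0.55)(-0.10) − (-0.25)(-0.10)] = 0.0800
  C_31 = (-0.25)(-0.10) − (-0.35)(0.55) = 0.2175
  C_32 = −[(0.55)(-0.10) − (-0.35)(-0.35)] = 0.1775
  C_33 = (0.55)(0.55) − (-0.25)(-0.35) = 0.2150
det(I−A) = Σ_j (I−A)_1j·C_1j = (0.55)(0.4850) + (-0.25)(0.3250) + (-0.35)(0.0900) = 0.1540
adj(I−A) = Cᵀ =
  [ 0.4850   0.2600   0.2175]
  [ 0.3250   0.4600   0.1775]
  [ 0.0900   0.0800   0.2150]
(I − A)⁻¹ = adj(I−A) / det(I−A) ≈
  [   3.1494     1.6883     1.4123]
  [   2.1104     2.9870     1.1526]
  [   0.5844     0.5195     1.3961]
x = (I − A)⁻¹ d = adj(I−A)·d / det(I−A), with det(I−A) = 0.1540:
  x_1 = (0.4850·150 + 0.2600·925 + 0.2175·425) / 0.1540 = 405.6875 / 0.1540 ≈ 2634.33
  x_2 = (0.3250·150 + 0.4600·925 + 0.1775·425) / 0.1540 = 549.6875 / 0.1540 ≈ 3569.40
  x_3 = (0.0900·150 + 0.0800·925 + 0.2150·425) / 0.1540 = 178.875 / 0.1540 ≈ 1161.53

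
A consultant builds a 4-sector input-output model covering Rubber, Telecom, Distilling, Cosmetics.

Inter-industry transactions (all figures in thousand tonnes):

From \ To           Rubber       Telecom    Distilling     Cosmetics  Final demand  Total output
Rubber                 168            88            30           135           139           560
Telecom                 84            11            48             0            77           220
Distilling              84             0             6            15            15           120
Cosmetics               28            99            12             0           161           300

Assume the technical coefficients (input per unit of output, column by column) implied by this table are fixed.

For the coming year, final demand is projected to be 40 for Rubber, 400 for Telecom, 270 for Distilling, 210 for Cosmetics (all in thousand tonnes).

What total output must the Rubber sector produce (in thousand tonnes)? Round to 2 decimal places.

Technical coefficients a_ij = z_ij / X_j:
  a_11 = 168/560 = 0.30, a_21 = 84/560 = 0.15, a_31 = 84/560 = 0.15, a_41 = 28/560 = 0.05
  a_12 = 88/220 = 0.40, a_22 = 11/220 = 0.05, a_32 = 0/220 = 0.00, a_42 = 99/220 = 0.45
  a_13 = 30/120 = 0.25, a_23 = 48/120 = 0.40, a_33 = 6/120 = 0.05, a_43 = 12/120 = 0.10
  a_14 = 135/300 = 0.45, a_24 = 0/300 = 0.00, a_34 = 15/300 = 0.05, a_44 = 0/300 = 0.00
I − A =
  [   0.70    -0.40    -0.25    -0.45]
  [  -0.15     0.95    -0.40     0.00]
  [  -0.15     0.00     0.95    -0.05]
  [  -0.05    -0.45    -0.10     1.00]
Compute the cofactors C_ij = (−1)^(i+j)·(3×3 minor ij) of I−A; the adjugate is their transpose:
adj(I−A) = Cᵀ =
  [ 0.888750   0.576000   0.521250   0.426000]
  [ 0.202750   0.595250   0.315250   0.107000]
  [ 0.148250   0.107125   0.553250   0.094375]
  [ 0.150500   0.307375   0.223250   0.515125]
det(I−A) = Σ_j (I−A)_1j·C_1j = (0.70)(0.888750) + (-0.40)(0.202750) + (-0.25)(0.148250) + (-0.45)(0.150500) = 0.4362375
(I − A)⁻¹ = adj(I−A) / det(I−A) ≈
  [   2.0373     1.3204     1.1949     0.9765]
  [   0.4648     1.3645     0.7227     0.2453]
  [   0.3398     0.2456     1.2682     0.2163]
  [   0.3450     0.7046     0.5118     1.1808]
x = (I − A)⁻¹ d = adj(I−A)·d / det(I−A), with det(I−A) = 0.4362375:
  x_1 = (0.888750·40 + 0.576000·400 + 0.521250·270 + 0.426000·210) / 0.4362375 = 496.1475 / 0.4362375 ≈ 1137.33
  x_2 = (0.202750·40 + 0.595250·400 + 0.315250·270 + 0.107000·210) / 0.4362375 = 353.7975 / 0.4362375 ≈ 811.02
  x_3 = (0.148250·40 + 0.107125·400 + 0.553250·270 + 0.094375·210) / 0.4362375 = 217.97625 / 0.4362375 ≈ 499.67
  x_4 = (0.150500·40 + 0.307375·400 + 0.223250·270 + 0.515125·210) / 0.4362375 = 297.42375 / 0.4362375 ≈ 681.79

x_1 = 1137.33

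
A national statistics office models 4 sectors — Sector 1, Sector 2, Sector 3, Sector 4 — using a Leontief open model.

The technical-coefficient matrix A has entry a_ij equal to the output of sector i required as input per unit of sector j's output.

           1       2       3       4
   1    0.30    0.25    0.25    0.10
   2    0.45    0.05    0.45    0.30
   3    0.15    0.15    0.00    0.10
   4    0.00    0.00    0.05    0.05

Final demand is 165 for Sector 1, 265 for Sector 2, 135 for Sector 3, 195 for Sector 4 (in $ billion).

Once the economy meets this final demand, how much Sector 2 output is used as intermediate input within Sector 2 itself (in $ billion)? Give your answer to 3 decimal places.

I − A =
  [   0.70    -0.25    -0.25    -0.10]
  [  -0.45     0.95    -0.45    -0.30]
  [  -0.15    -0.15     1.00    -0.10]
  [   0.00     0.00    -0.05     0.95]
Compute the cofactors C_ij = (−1)^(i+j)·(3×3 minor ij) of I−A; the adjugate is their transpose:
adj(I−A) = Cᵀ =
  [ 0.831375   0.272625   0.341000   0.209500]
  [ 0.491625   0.625125   0.418875   0.293250]
  [ 0.199500   0.135375   0.524875   0.119000]
  [ 0.010500   0.007125   0.027625   0.435875]
det(I−A) = Σ_j (I−A)_1j·C_1j = (0.70)(0.831375) + (-0.25)(0.491625) + (-0.25)(0.199500) + (-0.10)(0.010500) = 0.40813125
(I − A)⁻¹ = adj(I−A) / det(I−A) ≈
  [   2.0370     0.6680     0.8355     0.5133]
  [   1.2046     1.5317     1.0263     0.7185]
  [   0.4888     0.3317     1.2860     0.2916]
  [   0.0257     0.0175     0.0677     1.0680]
First solve x = (I − A)⁻¹ d = adj(I−A)·d / det(I−A); in particular x_2 = (0.491625·165 + 0.625125·265 + 0.418875·135 + 0.293250·195) / 0.40813125 = 360.508125 / 0.40813125 ≈ 883.31419.
Intermediate flow from 2 to 2: z_22 = a_22 · x_2 = 0.05 × 360.508125 / 0.40813125 = 18.02540625 / 0.40813125 ≈ 44.166.

z_22 = 44.166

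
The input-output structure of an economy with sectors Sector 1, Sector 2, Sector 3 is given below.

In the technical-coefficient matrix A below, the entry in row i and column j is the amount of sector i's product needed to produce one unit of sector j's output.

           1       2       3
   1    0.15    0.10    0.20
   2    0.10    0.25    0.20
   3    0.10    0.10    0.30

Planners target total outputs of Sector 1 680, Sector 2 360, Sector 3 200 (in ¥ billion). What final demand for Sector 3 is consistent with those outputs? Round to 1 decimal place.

d_3 = 36.0

I − A =
  [   0.85    -0.10    -0.20]
  [  -0.10     0.75    -0.20]
  [  -0.10    -0.10     0.70]
d = (I − A) x:
  d_1 = (+0.85)·680 + (-0.10)·360 + (-0.20)·200 = 502.0
  d_2 = (-0.10)·680 + (+0.75)·360 + (-0.20)·200 = 162.0
  d_3 = (-0.10)·680 + (-0.10)·360 + (+0.70)·200 = 36.0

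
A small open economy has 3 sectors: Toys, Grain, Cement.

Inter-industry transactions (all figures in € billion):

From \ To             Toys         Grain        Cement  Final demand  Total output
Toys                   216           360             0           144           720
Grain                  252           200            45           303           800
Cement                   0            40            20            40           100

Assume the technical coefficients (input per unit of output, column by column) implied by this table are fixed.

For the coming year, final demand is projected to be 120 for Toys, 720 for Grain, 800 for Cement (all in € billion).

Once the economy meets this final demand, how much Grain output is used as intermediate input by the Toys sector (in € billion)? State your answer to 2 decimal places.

Technical coefficients a_ij = z_ij / X_j:
  a_TT = 216/720 = 0.30, a_GT = 252/720 = 0.35, a_CT = 0/720 = 0.00
  a_TG = 360/800 = 0.45, a_GG = 200/800 = 0.25, a_CG = 40/800 = 0.05
  a_TC = 0/100 = 0.00, a_GC = 45/100 = 0.45, a_CC = 20/100 = 0.20
I − A =
  [   0.70    -0.45     0.00]
  [  -0.35     0.75    -0.45]
  [   0.00    -0.05     0.80]
Cofactors of I−A, C_ij = (−1)^(i+j)·(minor ij) (rows/columns in the sector order above):
  C_11 = (0.75)(0.80) − (-0.45)(-0.05) = 0.5775
  C_12 = −[(-0.35)(0.80) − (-0.45)(0.00)] = 0.2800
  C_13 = (-0.35)(-0.05) − (0.75)(0.00) = 0.0175
  C_21 = −[(-0.45)(0.80) − (0.00)(-0.05)] = 0.3600
  C_22 = (0.70)(0.80) − (0.00)(0.00) = 0.5600
  C_23 = −[(0.70)(-0.05) − (-0.45)(0.00)] = 0.0350
  C_31 = (-0.45)(-0.45) − (0.00)(0.75) = 0.2025
  C_32 = −[(0.70)(-0.45) − (0.00)(-0.35)] = 0.3150
  C_33 = (0.70)(0.75) − (-0.45)(-0.35) = 0.3675
det(I−A) = Σ_j (I−A)_1j·C_1j = (0.70)(0.5775) + (-0.45)(0.2800) + (0.00)(0.0175) = 0.27825
adj(I−A) = Cᵀ =
  [ 0.5775   0.3600   0.2025]
  [ 0.2800   0.5600   0.3150]
  [ 0.0175   0.0350   0.3675]
(I − A)⁻¹ = adj(I−A) / det(I−A) ≈
  [   2.0755     1.2938     0.7278]
  [   1.0063     2.0126     1.1321]
  [   0.0629     0.1258     1.3208]
First solve x = (I − A)⁻¹ d = adj(I−A)·d / det(I−A); in particular x_T = (0.5775·120 + 0.3600·720 + 0.2025·800) / 0.27825 = 490.50 / 0.27825 ≈ 1762.8032.
Intermediate flow from G to T: z_GT = a_GT · x_T = 0.35 × 490.50 / 0.27825 = 171.675 / 0.27825 ≈ 616.98.

z_GT = 616.98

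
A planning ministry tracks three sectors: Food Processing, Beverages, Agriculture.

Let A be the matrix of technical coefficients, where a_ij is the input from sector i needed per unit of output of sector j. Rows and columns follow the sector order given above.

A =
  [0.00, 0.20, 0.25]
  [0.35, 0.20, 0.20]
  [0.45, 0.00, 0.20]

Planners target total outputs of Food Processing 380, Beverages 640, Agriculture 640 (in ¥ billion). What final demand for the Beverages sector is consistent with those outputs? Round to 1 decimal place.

d_2 = 251.0

I − A =
  [   1.00    -0.20    -0.25]
  [  -0.35     0.80    -0.20]
  [  -0.45     0.00     0.80]
d = (I − A) x:
  d_1 = (+1.00)·380 + (-0.20)·640 + (-0.25)·640 = 92.0
  d_2 = (-0.35)·380 + (+0.80)·640 + (-0.20)·640 = 251.0
  d_3 = (-0.45)·380 + (+0.00)·640 + (+0.80)·640 = 341.0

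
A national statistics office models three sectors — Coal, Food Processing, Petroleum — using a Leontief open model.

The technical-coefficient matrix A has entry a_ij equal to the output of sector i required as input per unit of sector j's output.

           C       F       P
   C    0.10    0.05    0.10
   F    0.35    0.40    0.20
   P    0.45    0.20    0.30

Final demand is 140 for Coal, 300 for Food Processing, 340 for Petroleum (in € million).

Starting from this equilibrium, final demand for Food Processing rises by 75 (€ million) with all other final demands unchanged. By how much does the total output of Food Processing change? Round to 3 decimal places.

I − A =
  [   0.90    -0.05    -0.10]
  [  -0.35     0.60    -0.20]
  [  -0.45    -0.20     0.70]
Cofactors of I−A, C_ij = (−1)^(i+j)·(minor ij) (rows/columns in the sector order above):
  C_11 = (0.60)(0.70) − (-0.20)(-0.20) = 0.3800
  C_12 = −[(-0.35)(0.70) − (-0.20)(-0.45)] = 0.3350
  C_13 = (-0.35)(-0.20) − (0.60)(-0.45) = 0.3400
  C_21 = −[(-0.05)(0.70) − (-0.10)(-0.20)] = 0.0550
  C_22 = (0.90)(0.70) − (-0.10)(-0.45) = 0.5850
  C_23 = −[(0.90)(-0.20) − (-0.05)(-0.45)] = 0.2025
  C_31 = (-0.05)(-0.20) − (-0.10)(0.60) = 0.0700
  C_32 = −[(0.90)(-0.20) − (-0.10)(-0.35)] = 0.2150
  C_33 = (0.90)(0.60) − (-0.05)(-0.35) = 0.5225
det(I−A) = Σ_j (I−A)_1j·C_1j = (0.90)(0.3800) + (-0.05)(0.3350) + (-0.10)(0.3400) = 0.29125
adj(I−A) = Cᵀ =
  [ 0.3800   0.0550   0.0700]
  [ 0.3350   0.5850   0.2150]
  [ 0.3400   0.2025   0.5225]
(I − A)⁻¹ = adj(I−A) / det(I−A) ≈
  [   1.3047     0.1888     0.2403]
  [   1.1502     2.0086     0.7382]
  [   1.1674     0.6953     1.7940]
Δx = (I − A)⁻¹ Δd with Δd having +75 in the Food Processing component and 0 elsewhere.
So Δx_F = L_FF · (+75), where L_FF = adj(I−A)_FF / det(I−A) = 0.5850 / 0.29125.
Δx_F = 0.5850 × (+75) / 0.29125 = 43.875 / 0.29125 ≈ 150.644.

Δx_F = 150.644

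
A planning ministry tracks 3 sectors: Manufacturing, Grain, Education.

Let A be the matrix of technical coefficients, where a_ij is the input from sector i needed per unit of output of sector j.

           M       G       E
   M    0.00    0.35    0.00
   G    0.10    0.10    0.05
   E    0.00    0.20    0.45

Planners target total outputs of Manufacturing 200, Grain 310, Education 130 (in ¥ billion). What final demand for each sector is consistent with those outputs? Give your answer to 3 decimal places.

I − A =
  [   1.00    -0.35     0.00]
  [  -0.10     0.90    -0.05]
  [   0.00    -0.20     0.55]
d = (I − A) x:
  d_M = (+1.00)·200 + (-0.35)·310 + (+0.00)·130 = 91.500
  d_G = (-0.10)·200 + (+0.90)·310 + (-0.05)·130 = 252.500
  d_E = (+0.00)·200 + (-0.20)·310 + (+0.55)·130 = 9.500

d_M = 91.500, d_G = 252.500, d_E = 9.500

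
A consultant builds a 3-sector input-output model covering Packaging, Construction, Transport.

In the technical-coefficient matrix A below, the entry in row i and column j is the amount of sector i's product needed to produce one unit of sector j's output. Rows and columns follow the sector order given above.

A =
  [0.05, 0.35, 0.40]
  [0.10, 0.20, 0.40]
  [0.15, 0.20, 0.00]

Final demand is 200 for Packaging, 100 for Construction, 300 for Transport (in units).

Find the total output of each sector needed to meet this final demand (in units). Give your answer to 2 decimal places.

I − A =
  [   0.95    -0.35    -0.40]
  [  -0.10     0.80    -0.40]
  [  -0.15    -0.20     1.00]
Cofactors of I−A, C_ij = (−1)^(i+j)·(minor ij) (rows/columns in the sector order above):
  C_11 = (0.80)(1.00) − (-0.40)(-0.20) = 0.7200
  C_12 = −[(-0.10)(1.00) − (-0.40)(-0.15)] = 0.1600
  C_13 = (-0.10)(-0.20) − (0.80)(-0.15) = 0.1400
  C_21 = −[(-0.35)(1.00) − (-0.40)(-0.20)] = 0.4300
  C_22 = (0.95)(1.00) − (-0.40)(-0.15) = 0.8900
  C_23 = −[(0.95)(-0.20) − (-0.35)(-0.15)] = 0.2425
  C_31 = (-0.35)(-0.40) − (-0.40)(0.80) = 0.4600
  C_32 = −[(0.95)(-0.40) − (-0.40)(-0.10)] = 0.4200
  C_33 = (0.95)(0.80) − (-0.35)(-0.10) = 0.7250
det(I−A) = Σ_j (I−A)_1j·C_1j = (0.95)(0.7200) + (-0.35)(0.1600) + (-0.40)(0.1400) = 0.5720
adj(I−A) = Cᵀ =
  [ 0.7200   0.4300   0.4600]
  [ 0.1600   0.8900   0.4200]
  [ 0.1400   0.2425   0.7250]
(I − A)⁻¹ = adj(I−A) / det(I−A) ≈
  [   1.2587     0.7517     0.8042]
  [   0.2797     1.5559     0.7343]
  [   0.2448     0.4240     1.2675]
x = (I − A)⁻¹ d = adj(I−A)·d / det(I−A), with det(I−A) = 0.5720:
  x_1 = (0.7200·200 + 0.4300·100 + 0.4600·300) / 0.5720 = 325.00 / 0.5720 ≈ 568.18
  x_2 = (0.1600·200 + 0.8900·100 + 0.4200·300) / 0.5720 = 247.00 / 0.5720 ≈ 431.82
  x_3 = (0.1400·200 + 0.2425·100 + 0.7250·300) / 0.5720 = 269.75 / 0.5720 ≈ 471.59

x_1 = 568.18, x_2 = 431.82, x_3 = 471.59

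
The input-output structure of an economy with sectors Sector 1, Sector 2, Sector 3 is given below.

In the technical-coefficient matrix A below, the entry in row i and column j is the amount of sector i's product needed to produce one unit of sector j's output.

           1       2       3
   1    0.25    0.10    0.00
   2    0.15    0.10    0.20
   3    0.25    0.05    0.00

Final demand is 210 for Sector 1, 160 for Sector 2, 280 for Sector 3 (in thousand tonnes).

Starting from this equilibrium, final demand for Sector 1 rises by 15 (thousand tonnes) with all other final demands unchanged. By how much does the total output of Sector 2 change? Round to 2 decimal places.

I − A =
  [   0.75    -0.10     0.00]
  [  -0.15     0.90    -0.20]
  [  -0.25    -0.05     1.00]
Cofactors of I−A, C_ij = (−1)^(i+j)·(minor ij) (rows/columns in the sector order above):
  C_11 = (0.90)(1.00) − (-0.20)(-0.05) = 0.8900
  C_12 = −[(-0.15)(1.00) − (-0.20)(-0.25)] = 0.2000
  C_13 = (-0.15)(-0.05) − (0.90)(-0.25) = 0.2325
  C_21 = −[(-0.10)(1.00) − (0.00)(-0.05)] = 0.1000
  C_22 = (0.75)(1.00) − (0.00)(-0.25) = 0.7500
  C_23 = −[(0.75)(-0.05) − (-0.10)(-0.25)] = 0.0625
  C_31 = (-0.10)(-0.20) − (0.00)(0.90) = 0.0200
  C_32 = −[(0.75)(-0.20) − (0.00)(-0.15)] = 0.1500
  C_33 = (0.75)(0.90) − (-0.10)(-0.15) = 0.6600
det(I−A) = Σ_j (I−A)_1j·C_1j = (0.75)(0.8900) + (-0.10)(0.2000) + (0.00)(0.2325) = 0.6475
adj(I−A) = Cᵀ =
  [ 0.8900   0.1000   0.0200]
  [ 0.2000   0.7500   0.1500]
  [ 0.2325   0.0625   0.6600]
(I − A)⁻¹ = adj(I−A) / det(I−A) ≈
  [   1.3745     0.1544     0.0309]
  [   0.3089     1.1583     0.2317]
  [   0.3591     0.0965     1.0193]
Δx = (I − A)⁻¹ Δd with Δd having +15 in the Sector 1 component and 0 elsewhere.
So Δx_2 = L_21 · (+15), where L_21 = adj(I−A)_21 / det(I−A) = 0.2000 / 0.6475.
Δx_2 = 0.2000 × (+15) / 0.6475 = 3.00 / 0.6475 ≈ 4.63.

Δx_2 = 4.63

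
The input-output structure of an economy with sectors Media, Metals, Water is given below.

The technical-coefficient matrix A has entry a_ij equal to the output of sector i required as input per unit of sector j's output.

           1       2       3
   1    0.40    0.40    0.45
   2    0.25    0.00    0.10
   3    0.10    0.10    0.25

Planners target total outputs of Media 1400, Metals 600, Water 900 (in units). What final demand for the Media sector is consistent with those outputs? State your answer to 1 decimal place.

I − A =
  [   0.60    -0.40    -0.45]
  [  -0.25     1.00    -0.10]
  [  -0.10    -0.10     0.75]
d = (I − A) x:
  d_1 = (+0.60)·1400 + (-0.40)·600 + (-0.45)·900 = 195.0
  d_2 = (-0.25)·1400 + (+1.00)·600 + (-0.10)·900 = 160.0
  d_3 = (-0.10)·1400 + (-0.10)·600 + (+0.75)·900 = 475.0

d_1 = 195.0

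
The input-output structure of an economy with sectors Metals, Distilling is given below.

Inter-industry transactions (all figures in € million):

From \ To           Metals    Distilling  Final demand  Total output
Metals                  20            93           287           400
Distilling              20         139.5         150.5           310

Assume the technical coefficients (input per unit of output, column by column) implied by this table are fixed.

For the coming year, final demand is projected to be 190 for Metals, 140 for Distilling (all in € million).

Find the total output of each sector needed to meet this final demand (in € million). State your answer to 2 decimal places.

x_M = 288.67, x_D = 280.79

Technical coefficients a_ij = z_ij / X_j:
  a_MM = 20/400 = 0.05, a_DM = 20/400 = 0.05
  a_MD = 93/310 = 0.30, a_DD = 139.5/310 = 0.45
I − A =
  [   0.95    -0.30]
  [  -0.05     0.55]
det(I−A) = (0.95)(0.55) − (-0.30)(-0.05) = 0.5075
adj(I−A) = [[0.55, 0.30], [0.05, 0.95]]
(I − A)⁻¹ = adj(I−A) / det(I−A) ≈
  [   1.0837     0.5911]
  [   0.0985     1.8719]
x = (I − A)⁻¹ d = adj(I−A)·d / det(I−A), with det(I−A) = 0.5075:
  x_M = (0.55·190 + 0.30·140) / 0.5075 = 146.50 / 0.5075 ≈ 288.67
  x_D = (0.05·190 + 0.95·140) / 0.5075 = 142.50 / 0.5075 ≈ 280.79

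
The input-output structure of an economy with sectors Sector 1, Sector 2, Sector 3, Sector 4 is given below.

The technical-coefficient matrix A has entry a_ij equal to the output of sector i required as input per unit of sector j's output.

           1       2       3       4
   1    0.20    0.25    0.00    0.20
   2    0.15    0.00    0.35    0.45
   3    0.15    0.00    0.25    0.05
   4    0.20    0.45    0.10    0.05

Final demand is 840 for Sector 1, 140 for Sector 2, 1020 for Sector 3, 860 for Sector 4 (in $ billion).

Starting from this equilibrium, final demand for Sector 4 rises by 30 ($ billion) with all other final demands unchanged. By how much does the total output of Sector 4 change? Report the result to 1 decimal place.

Δx_4 = 50.5

I − A =
  [   0.80    -0.25     0.00    -0.20]
  [  -0.15     1.00    -0.35    -0.45]
  [  -0.15     0.00     0.75    -0.05]
  [  -0.20    -0.45    -0.10     0.95]
Compute the cofactors C_ij = (−1)^(i+j)·(3×3 minor ij) of I−A; the adjugate is their transpose:
adj(I−A) = Cᵀ =
  [ 0.547750   0.244375   0.145875   0.238750]
  [ 0.233750   0.533000   0.291000   0.317000]
  [ 0.125500   0.069625   0.486375   0.085000]
  [ 0.239250   0.311250   0.219750   0.558750]
det(I−A) = Σ_j (I−A)_1j·C_1j = (0.80)(0.547750) + (-0.25)(0.233750) + (0.00)(0.125500) + (-0.20)(0.239250) = 0.3319125
(I − A)⁻¹ = adj(I−A) / det(I−A) ≈
  [   1.6503     0.7363     0.4395     0.7193]
  [   0.7043     1.6058     0.8767     0.9551]
  [   0.3781     0.2098     1.4654     0.2561]
  [   0.7208     0.9377     0.6621     1.6834]
Δx = (I − A)⁻¹ Δd with Δd having +30 in the Sector 4 component and 0 elsewhere.
So Δx_4 = L_44 · (+30), where L_44 = adj(I−A)_44 / det(I−A) = 0.558750 / 0.3319125.
Δx_4 = 0.558750 × (+30) / 0.3319125 = 16.7625 / 0.3319125 ≈ 50.5.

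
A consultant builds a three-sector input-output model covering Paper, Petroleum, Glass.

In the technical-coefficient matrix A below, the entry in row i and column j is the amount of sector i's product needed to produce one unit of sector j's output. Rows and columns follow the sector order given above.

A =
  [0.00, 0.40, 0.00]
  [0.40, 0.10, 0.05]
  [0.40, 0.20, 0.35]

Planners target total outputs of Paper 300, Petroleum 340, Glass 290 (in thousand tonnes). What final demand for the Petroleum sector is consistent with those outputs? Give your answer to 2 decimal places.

d_2 = 171.50

I − A =
  [   1.00    -0.40     0.00]
  [  -0.40     0.90    -0.05]
  [  -0.40    -0.20     0.65]
d = (I − A) x:
  d_1 = (+1.00)·300 + (-0.40)·340 + (+0.00)·290 = 164.00
  d_2 = (-0.40)·300 + (+0.90)·340 + (-0.05)·290 = 171.50
  d_3 = (-0.40)·300 + (-0.20)·340 + (+0.65)·290 = 0.50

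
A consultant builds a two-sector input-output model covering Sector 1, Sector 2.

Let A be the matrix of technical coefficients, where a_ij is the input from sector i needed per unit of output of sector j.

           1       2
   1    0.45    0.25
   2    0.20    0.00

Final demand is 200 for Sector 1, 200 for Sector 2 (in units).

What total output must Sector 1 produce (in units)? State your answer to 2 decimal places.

I − A =
  [   0.55    -0.25]
  [  -0.20     1.00]
det(I−A) = (0.55)(1.00) − (-0.25)(-0.20) = 0.5000
adj(I−A) = [[1.00, 0.25], [0.20, 0.55]]
(I − A)⁻¹ = adj(I−A) / det(I−A) ≈
  [   2.0000     0.5000]
  [   0.4000     1.1000]
x = (I − A)⁻¹ d = adj(I−A)·d / det(I−A), with det(I−A) = 0.5000:
  x_1 = (1.00·200 + 0.25·200) / 0.5000 = 250.00 / 0.5000 = 500.00
  x_2 = (0.20·200 + 0.55·200) / 0.5000 = 150.00 / 0.5000 = 300.00

x_1 = 500.00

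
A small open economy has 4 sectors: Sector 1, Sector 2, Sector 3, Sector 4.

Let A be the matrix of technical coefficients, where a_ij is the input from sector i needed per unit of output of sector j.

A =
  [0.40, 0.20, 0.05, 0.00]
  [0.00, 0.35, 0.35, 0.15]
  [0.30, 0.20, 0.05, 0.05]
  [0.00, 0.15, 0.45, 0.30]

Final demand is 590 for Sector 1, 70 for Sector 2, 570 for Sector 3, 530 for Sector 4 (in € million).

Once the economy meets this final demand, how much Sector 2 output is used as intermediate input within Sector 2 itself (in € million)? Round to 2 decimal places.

I − A =
  [   0.60    -0.20    -0.05     0.00]
  [   0.00     0.65    -0.35    -0.15]
  [  -0.30    -0.20     0.95    -0.05]
  [   0.00    -0.15    -0.45     0.70]
Compute the cofactors C_ij = (−1)^(i+j)·(3×3 minor ij) of I−A; the adjugate is their transpose:
adj(I−A) = Cᵀ =
  [ 0.331125   0.135875   0.084125   0.035125]
  [ 0.093750   0.375000   0.187500   0.093750]
  [ 0.129750   0.130500   0.259500   0.046500]
  [ 0.103500   0.164250   0.207000   0.297750]
det(I−A) = Σ_j (I−A)_1j·C_1j = (0.60)(0.331125) + (-0.20)(0.093750) + (-0.05)(0.129750) + (0.00)(0.103500) = 0.1734375
(I − A)⁻¹ = adj(I−A) / det(I−A) ≈
  [   1.9092     0.7834     0.4850     0.2025]
  [   0.5405     2.1622     1.0811     0.5405]
  [   0.7481     0.7524     1.4962     0.2681]
  [   0.5968     0.9470     1.1935     1.7168]
First solve x = (I − A)⁻¹ d = adj(I−A)·d / det(I−A); in particular x_2 = (0.093750·590 + 0.375000·70 + 0.187500·570 + 0.093750·530) / 0.1734375 = 238.125 / 0.1734375 ≈ 1372.9730.
Intermediate flow from 2 to 2: z_22 = a_22 · x_2 = 0.35 × 238.125 / 0.1734375 = 83.34375 / 0.1734375 ≈ 480.54.

z_22 = 480.54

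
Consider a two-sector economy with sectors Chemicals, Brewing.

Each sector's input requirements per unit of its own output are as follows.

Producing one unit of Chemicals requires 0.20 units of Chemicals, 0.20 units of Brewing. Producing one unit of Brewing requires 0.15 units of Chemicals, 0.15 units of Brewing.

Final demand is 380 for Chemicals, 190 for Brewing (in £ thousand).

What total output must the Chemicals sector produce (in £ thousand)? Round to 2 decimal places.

I − A =
  [   0.80    -0.15]
  [  -0.20     0.85]
det(I−A) = (0.80)(0.85) − (-0.15)(-0.20) = 0.6500
adj(I−A) = [[0.85, 0.15], [0.20, 0.80]]
(I − A)⁻¹ = adj(I−A) / det(I−A) ≈
  [   1.3077     0.2308]
  [   0.3077     1.2308]
x = (I − A)⁻¹ d = adj(I−A)·d / det(I−A), with det(I−A) = 0.6500:
  x_C = (0.85·380 + 0.15·190) / 0.6500 = 351.50 / 0.6500 ≈ 540.77
  x_B = (0.20·380 + 0.80·190) / 0.6500 = 228.00 / 0.6500 ≈ 350.77

x_C = 540.77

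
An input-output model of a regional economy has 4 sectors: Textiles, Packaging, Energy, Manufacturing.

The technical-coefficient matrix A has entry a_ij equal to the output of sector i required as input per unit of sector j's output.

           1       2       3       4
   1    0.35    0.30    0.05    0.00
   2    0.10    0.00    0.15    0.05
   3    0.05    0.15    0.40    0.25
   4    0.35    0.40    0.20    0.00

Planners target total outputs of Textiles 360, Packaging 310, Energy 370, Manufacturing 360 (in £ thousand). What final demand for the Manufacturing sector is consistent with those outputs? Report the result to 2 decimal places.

I − A =
  [   0.65    -0.30    -0.05     0.00]
  [  -0.10     1.00    -0.15    -0.05]
  [  -0.05    -0.15     0.60    -0.25]
  [  -0.35    -0.40    -0.20     1.00]
d = (I − A) x:
  d_1 = (+0.65)·360 + (-0.30)·310 + (-0.05)·370 + (+0.00)·360 = 122.50
  d_2 = (-0.10)·360 + (+1.00)·310 + (-0.15)·370 + (-0.05)·360 = 200.50
  d_3 = (-0.05)·360 + (-0.15)·310 + (+0.60)·370 + (-0.25)·360 = 67.50
  d_4 = (-0.35)·360 + (-0.40)·310 + (-0.20)·370 + (+1.00)·360 = 36.00

d_4 = 36.00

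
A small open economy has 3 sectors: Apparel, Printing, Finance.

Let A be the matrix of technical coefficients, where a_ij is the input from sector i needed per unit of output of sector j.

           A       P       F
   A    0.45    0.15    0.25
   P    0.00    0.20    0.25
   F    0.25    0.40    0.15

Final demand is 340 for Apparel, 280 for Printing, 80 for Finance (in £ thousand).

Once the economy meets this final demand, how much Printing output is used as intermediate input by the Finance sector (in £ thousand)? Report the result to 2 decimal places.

I − A =
  [   0.55    -0.15    -0.25]
  [   0.00     0.80    -0.25]
  [  -0.25    -0.40     0.85]
Cofactors of I−A, C_ij = (−1)^(i+j)·(minor ij) (rows/columns in the sector order above):
  C_11 = (0.80)(0.85) − (-0.25)(-0.40) = 0.5800
  C_12 = −[(0.00)(0.85) − (-0.25)(-0.25)] = 0.0625
  C_13 = (0.00)(-0.40) − (0.80)(-0.25) = 0.2000
  C_21 = −[(-0.15)(0.85) − (-0.25)(-0.40)] = 0.2275
  C_22 = (0.55)(0.85) − (-0.25)(-0.25) = 0.4050
  C_23 = −[(0.55)(-0.40) − (-0.15)(-0.25)] = 0.2575
  C_31 = (-0.15)(-0.25) − (-0.25)(0.80) = 0.2375
  C_32 = −[(0.55)(-0.25) − (-0.25)(0.00)] = 0.1375
  C_33 = (0.55)(0.80) − (-0.15)(0.00) = 0.4400
det(I−A) = Σ_j (I−A)_1j·C_1j = (0.55)(0.5800) + (-0.15)(0.0625) + (-0.25)(0.2000) = 0.259625
adj(I−A) = Cᵀ =
  [ 0.5800   0.2275   0.2375]
  [ 0.0625   0.4050   0.1375]
  [ 0.2000   0.2575   0.4400]
(I − A)⁻¹ = adj(I−A) / det(I−A) ≈
  [   2.2340     0.8763     0.9148]
  [   0.2407     1.5599     0.5296]
  [   0.7703     0.9918     1.6948]
First solve x = (I − A)⁻¹ d = adj(I−A)·d / det(I−A); in particular x_F = (0.2000·340 + 0.2575·280 + 0.4400·80) / 0.259625 = 175.30 / 0.259625 ≈ 675.2046.
Intermediate flow from P to F: z_PF = a_PF · x_F = 0.25 × 175.30 / 0.259625 = 43.825 / 0.259625 ≈ 168.80.

z_PF = 168.80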